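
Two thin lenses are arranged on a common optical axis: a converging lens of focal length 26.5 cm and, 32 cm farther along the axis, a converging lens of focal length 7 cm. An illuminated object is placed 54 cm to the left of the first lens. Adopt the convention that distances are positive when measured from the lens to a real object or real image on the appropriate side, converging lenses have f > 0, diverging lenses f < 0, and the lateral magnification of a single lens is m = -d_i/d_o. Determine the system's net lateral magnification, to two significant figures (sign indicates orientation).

First lens: d_i1 = 1/(1/26.5 - 1/54) = 52.036 cm.
m_1 = -(52.036)/54 = -0.9636.
This image would form 52.036 cm past lens 1, i.e. 20.036 cm beyond lens 2, so it is a virtual object for lens 2: d_o2 = 32 - 52.036 = -20.036 cm.
Second lens: d_i2 = 1/(1/7 - 1/(-20.036)) = 5.188 cm.
m_2 = -(5.188)/(-20.036) = 0.2589.
The system's lateral magnification is m_1 m_2 = (-0.9636)(0.2589) = -0.2495.

-0.25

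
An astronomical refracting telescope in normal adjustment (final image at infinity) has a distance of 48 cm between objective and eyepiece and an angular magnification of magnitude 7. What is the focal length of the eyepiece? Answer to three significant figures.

In normal adjustment the tube length equals f_obj + f_eye and |M| = f_obj/f_eye.
So f_obj = 7 f_eye and 7 f_eye + f_eye = 48 cm, giving f_eye = 48/8 = 6.000 cm and f_obj = 42.000 cm.

6.00 cm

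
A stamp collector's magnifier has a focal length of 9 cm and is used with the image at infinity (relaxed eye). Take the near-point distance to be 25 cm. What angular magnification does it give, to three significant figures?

M = D/f = 25/9 = 2.778.

2.78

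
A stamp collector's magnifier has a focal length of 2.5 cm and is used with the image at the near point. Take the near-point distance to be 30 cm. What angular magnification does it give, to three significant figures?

M = 1 + D/f = 1 + 30/2.5 = 13.000.

13.0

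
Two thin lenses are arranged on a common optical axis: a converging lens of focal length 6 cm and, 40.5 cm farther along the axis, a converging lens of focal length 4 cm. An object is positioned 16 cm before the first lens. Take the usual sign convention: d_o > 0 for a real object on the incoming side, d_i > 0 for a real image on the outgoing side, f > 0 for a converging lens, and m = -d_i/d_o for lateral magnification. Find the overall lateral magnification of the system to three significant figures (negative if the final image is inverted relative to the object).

Lens 1: 1/d_i1 = 1/f_1 - 1/d_o1 = 1/6 - 1/16 = 0.10417 cm^-1, so d_i1 = 9.600 cm.
m_1 = -(9.600)/16 = -0.6000.
The intermediate image is 9.600 cm to the right of lens 1, so d_o2 = L - d_i1 = 40.5 - 9.600 = 30.900 cm.
Lens 2: 1/d_i2 = 1/f_2 - 1/d_o2 = 1/4 - 1/(30.900) = 0.21764 cm^-1, so d_i2 = 4.595 cm.
m_2 = -(4.595)/(30.900) = -0.1487.
Total m = m_1 x m_2 = (-0.6000)(-0.1487) = 0.0892.

0.0892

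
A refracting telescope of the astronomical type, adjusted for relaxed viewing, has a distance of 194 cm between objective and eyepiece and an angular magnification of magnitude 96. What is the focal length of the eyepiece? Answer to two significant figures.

In normal adjustment the tube length equals f_obj + f_eye and |M| = f_obj/f_eye.
So f_obj = 96 f_eye and 96 f_eye + f_eye = 194 cm, giving f_eye = 194/97 = 2.000 cm and f_obj = 192.000 cm.

2.0 cm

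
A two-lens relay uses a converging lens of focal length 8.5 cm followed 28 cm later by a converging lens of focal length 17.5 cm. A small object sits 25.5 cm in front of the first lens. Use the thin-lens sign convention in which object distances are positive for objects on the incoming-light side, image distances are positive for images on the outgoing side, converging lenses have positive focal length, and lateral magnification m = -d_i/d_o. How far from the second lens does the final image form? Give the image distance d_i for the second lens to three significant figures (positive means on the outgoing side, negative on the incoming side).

-119 cm

Applying the thin-lens equation to the first lens, 1/8.5 = 1/25.5 + 1/d_i1, which gives d_i1 = 12.750 cm.
The intermediate image is 12.750 cm to the right of lens 1, so d_o2 = L - d_i1 = 28 - 12.750 = 15.250 cm.
Applying the thin-lens equation again with f_2 = 17.5 cm and d_o2 = 15.250 cm gives d_i2 = -118.611 cm.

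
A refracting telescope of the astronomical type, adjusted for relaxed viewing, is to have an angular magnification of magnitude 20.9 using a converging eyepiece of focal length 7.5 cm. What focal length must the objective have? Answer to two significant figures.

|M| = f_obj/|f_eye|, so f_obj = |M| x |f_eye| = 20.9 x 7.5 = 156.750 cm.

160 cm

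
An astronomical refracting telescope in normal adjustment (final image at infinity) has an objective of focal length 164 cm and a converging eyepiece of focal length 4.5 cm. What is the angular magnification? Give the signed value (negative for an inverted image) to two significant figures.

-36

M = -f_obj/f_eye = -164/(4.5) = -36.444.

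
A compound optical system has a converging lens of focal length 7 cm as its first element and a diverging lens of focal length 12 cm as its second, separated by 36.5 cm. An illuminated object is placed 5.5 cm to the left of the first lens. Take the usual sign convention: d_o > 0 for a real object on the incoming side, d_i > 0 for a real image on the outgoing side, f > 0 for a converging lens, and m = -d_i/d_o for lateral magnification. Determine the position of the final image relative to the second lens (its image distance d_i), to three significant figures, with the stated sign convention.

-10.1 cm

Lens 1: 1/d_i1 = 1/f_1 - 1/d_o1 = 1/7 - 1/5.5 = -0.03896 cm^-1, so d_i1 = -25.667 cm.
With d_i1 < 0 the first image is virtual and lies on the object side; the object distance for lens 2 is d_o2 = 36.5 - (-25.667) = 62.167 cm.
Lens 2: 1/d_i2 = 1/f_2 - 1/d_o2 = 1/(-12) - 1/(62.167) = -0.09942 cm^-1, so d_i2 = -10.058 cm.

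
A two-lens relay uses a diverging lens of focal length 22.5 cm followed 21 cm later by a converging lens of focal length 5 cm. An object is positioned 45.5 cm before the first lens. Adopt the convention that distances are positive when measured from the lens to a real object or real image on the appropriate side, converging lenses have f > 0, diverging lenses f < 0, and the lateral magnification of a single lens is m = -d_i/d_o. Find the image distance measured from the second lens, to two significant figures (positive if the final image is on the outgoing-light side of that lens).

First lens: d_i1 = 1/(1/(-22.5) - 1/45.5) = -15.055 cm.
With d_i1 < 0 the first image is virtual and lies on the object side; the object distance for lens 2 is d_o2 = 21 - (-15.055) = 36.055 cm.
Second lens: d_i2 = 1/(1/5 - 1/(36.055)) = 5.805 cm.

5.8 cm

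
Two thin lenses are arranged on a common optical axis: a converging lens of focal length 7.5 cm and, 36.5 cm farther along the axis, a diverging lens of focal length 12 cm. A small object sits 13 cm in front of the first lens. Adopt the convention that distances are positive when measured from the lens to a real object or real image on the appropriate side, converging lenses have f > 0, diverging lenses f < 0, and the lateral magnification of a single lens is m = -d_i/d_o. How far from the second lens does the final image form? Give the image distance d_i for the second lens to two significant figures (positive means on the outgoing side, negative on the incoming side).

Applying the thin-lens equation to the first lens, 1/7.5 = 1/13 + 1/d_i1, which gives d_i1 = 17.727 cm.
Object distance for lens 2: d_o2 = 36.5 - 17.727 = 18.773 cm.
Applying the thin-lens equation again with f_2 = -12 cm and d_o2 = 18.773 cm gives d_i2 = -7.321 cm.

-7.3 cm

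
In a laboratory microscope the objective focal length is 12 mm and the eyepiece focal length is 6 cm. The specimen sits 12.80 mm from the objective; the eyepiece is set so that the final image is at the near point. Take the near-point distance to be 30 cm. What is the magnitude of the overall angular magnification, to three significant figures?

90.0

Convert to cm: f_obj = 12 mm = 1.2 cm; d_o = 12.80 mm = 1.28 cm.
Objective: 1/d_i = 1/f_obj - 1/d_o = 1/1.2 - 1/1.28 = 0.05208 cm^-1, so d_i = 19.200 cm.
m_obj = -d_i/d_o = -19.200/1.28 = -15.000.
Eyepiece angular magnification (image at near point): M_eye = 1 + D/f_e = 1 + 30/6 = 6.000.
Overall M = m_obj x M_eye = (-15.000)(6.000) = -90.00.
|M| = 90.00.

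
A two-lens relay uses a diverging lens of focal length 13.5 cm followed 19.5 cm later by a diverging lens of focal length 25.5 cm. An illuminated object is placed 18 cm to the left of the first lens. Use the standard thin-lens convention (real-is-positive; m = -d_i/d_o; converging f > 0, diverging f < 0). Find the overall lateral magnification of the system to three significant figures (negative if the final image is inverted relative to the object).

0.207

Lens 1: 1/d_i1 = 1/f_1 - 1/d_o1 = 1/(-13.5) - 1/18 = -0.12963 cm^-1, so d_i1 = -7.714 cm.
m_1 = -(-7.714)/18 = 0.4286.
With d_i1 < 0 the first image is virtual and lies on the object side; the object distance for lens 2 is d_o2 = 19.5 - (-7.714) = 27.214 cm.
Lens 2: 1/d_i2 = 1/f_2 - 1/d_o2 = 1/(-25.5) - 1/(27.214) = -0.07596 cm^-1, so d_i2 = -13.165 cm.
m_2 = -(-13.165)/(27.214) = 0.4837.
Total m = m_1 x m_2 = (0.4286)(0.4837) = 0.2073.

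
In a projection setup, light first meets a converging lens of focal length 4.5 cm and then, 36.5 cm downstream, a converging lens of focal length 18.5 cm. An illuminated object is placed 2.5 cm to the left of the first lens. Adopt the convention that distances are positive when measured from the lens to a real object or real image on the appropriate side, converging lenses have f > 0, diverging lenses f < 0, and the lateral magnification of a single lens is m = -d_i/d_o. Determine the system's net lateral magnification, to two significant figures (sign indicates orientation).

-1.8

Lens 1: 1/d_i1 = 1/f_1 - 1/d_o1 = 1/4.5 - 1/2.5 = -0.17778 cm^-1, so d_i1 = -5.625 cm.
m_1 = -(-5.625)/2.5 = 2.2500.
With d_i1 < 0 the first image is virtual and lies on the object side; the object distance for lens 2 is d_o2 = 36.5 - (-5.625) = 42.125 cm.
Lens 2: 1/d_i2 = 1/f_2 - 1/d_o2 = 1/18.5 - 1/(42.125) = 0.03032 cm^-1, so d_i2 = 32.987 cm.
m_2 = -(32.987)/(42.125) = -0.7831.
Overall magnification: m = m_1 m_2 = -1.7619.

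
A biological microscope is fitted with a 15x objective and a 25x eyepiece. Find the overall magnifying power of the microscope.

The overall magnification of a compound microscope is the product of the objective and eyepiece magnifications:
M = M_obj x M_eye = 15 x 25 = 375.

375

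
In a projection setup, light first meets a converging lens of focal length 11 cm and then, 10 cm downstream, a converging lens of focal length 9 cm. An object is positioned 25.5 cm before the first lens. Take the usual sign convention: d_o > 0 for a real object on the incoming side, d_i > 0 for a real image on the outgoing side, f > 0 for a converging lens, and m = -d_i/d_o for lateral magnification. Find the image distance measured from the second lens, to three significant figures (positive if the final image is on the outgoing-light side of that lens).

Applying the thin-lens equation to the first lens, 1/11 = 1/25.5 + 1/d_i1, which gives d_i1 = 19.345 cm.
Since 19.345 cm > 10 cm, the first image lies past the second lens and serves as a virtual object: d_o2 = L - d_i1 = -9.345 cm.
Applying the thin-lens equation again with f_2 = 9 cm and d_o2 = -9.345 cm gives d_i2 = 4.585 cm.

4.58 cm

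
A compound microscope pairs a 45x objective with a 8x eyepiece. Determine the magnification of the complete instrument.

The overall magnification of a compound microscope is the product of the objective and eyepiece magnifications:
M = M_obj x M_eye = 45 x 8 = 360.

360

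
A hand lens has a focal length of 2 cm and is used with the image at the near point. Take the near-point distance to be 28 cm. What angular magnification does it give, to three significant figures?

15.0

M = 1 + D/f = 1 + 28/2 = 15.000.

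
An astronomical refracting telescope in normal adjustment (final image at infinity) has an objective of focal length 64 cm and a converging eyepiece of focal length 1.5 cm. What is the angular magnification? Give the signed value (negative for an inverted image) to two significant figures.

-43

M = -f_obj/f_eye = -64/(1.5) = -42.667.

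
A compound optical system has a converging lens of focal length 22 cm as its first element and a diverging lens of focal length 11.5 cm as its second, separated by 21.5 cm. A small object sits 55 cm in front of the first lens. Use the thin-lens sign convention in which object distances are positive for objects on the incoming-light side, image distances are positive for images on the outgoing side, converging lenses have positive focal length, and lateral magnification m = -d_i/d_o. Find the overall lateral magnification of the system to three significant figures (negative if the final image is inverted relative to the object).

Applying the thin-lens equation to the first lens, 1/22 = 1/55 + 1/d_i1, which gives d_i1 = 36.667 cm.
Its lateral magnification is m_1 = -d_i1/d_o1 = -(36.667)/55 = -0.6667.
This image would form 36.667 cm past lens 1, i.e. 15.167 cm beyond lens 2, so it is a virtual object for lens 2: d_o2 = 21.5 - 36.667 = -15.167 cm.
Applying the thin-lens equation again with f_2 = -11.5 cm and d_o2 = -15.167 cm gives d_i2 = -47.568 cm.
m_2 = -(-47.568)/(-15.167) = -3.1364.
The system's lateral magnification is m_1 m_2 = (-0.6667)(-3.1364) = 2.0909.

2.09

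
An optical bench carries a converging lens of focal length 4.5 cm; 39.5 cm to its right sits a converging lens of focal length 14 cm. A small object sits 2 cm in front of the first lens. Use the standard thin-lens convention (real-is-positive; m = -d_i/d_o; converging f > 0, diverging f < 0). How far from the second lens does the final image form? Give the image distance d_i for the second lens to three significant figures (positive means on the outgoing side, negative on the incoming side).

Applying the thin-lens equation to the first lens, 1/4.5 = 1/2 + 1/d_i1, which gives d_i1 = -3.600 cm.
With d_i1 < 0 the first image is virtual and lies on the object side; the object distance for lens 2 is d_o2 = 39.5 - (-3.600) = 43.100 cm.
Applying the thin-lens equation again with f_2 = 14 cm and d_o2 = 43.100 cm gives d_i2 = 20.735 cm.

20.7 cm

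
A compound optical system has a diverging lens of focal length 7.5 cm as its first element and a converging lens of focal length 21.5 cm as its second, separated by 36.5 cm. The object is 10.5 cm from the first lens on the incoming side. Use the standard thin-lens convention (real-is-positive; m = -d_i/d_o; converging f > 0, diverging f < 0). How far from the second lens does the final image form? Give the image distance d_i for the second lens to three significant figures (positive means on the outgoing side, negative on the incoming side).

45.4 cm

Lens 1: 1/d_i1 = 1/f_1 - 1/d_o1 = 1/(-7.5) - 1/10.5 = -0.22857 cm^-1, so d_i1 = -4.375 cm.
The intermediate image is virtual, 4.375 cm to the left of lens 1, so d_o2 = L - d_i1 = 36.5 - (-4.375) = 40.875 cm.
Lens 2: 1/d_i2 = 1/f_2 - 1/d_o2 = 1/21.5 - 1/(40.875) = 0.02205 cm^-1, so d_i2 = 45.358 cm.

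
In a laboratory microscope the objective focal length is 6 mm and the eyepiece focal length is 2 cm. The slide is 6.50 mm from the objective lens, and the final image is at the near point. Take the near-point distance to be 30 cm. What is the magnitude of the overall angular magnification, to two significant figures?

190

Convert to cm: f_obj = 6 mm = 0.6 cm; d_o = 6.50 mm = 0.65 cm.
Objective: 1/d_i = 1/f_obj - 1/d_o = 1/0.6 - 1/0.65 = 0.12821 cm^-1, so d_i = 7.800 cm.
m_obj = -d_i/d_o = -7.800/0.65 = -12.000.
Eyepiece angular magnification (image at near point): M_eye = 1 + D/f_e = 1 + 30/2 = 16.000.
Overall M = m_obj x M_eye = (-12.000)(16.000) = -192.00.
|M| = 192.00.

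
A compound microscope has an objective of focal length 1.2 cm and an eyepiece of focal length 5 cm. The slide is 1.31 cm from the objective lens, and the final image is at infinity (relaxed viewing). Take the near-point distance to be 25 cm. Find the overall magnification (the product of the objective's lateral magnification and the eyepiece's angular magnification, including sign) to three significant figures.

Objective: 1/d_i = 1/f_obj - 1/d_o = 1/1.2 - 1/1.31 = 0.06997 cm^-1, so d_i = 14.291 cm.
m_obj = -d_i/d_o = -14.291/1.31 = -10.909.
Eyepiece angular magnification (image at infinity): M_eye = D/f_e = 25/5 = 5.000.
Overall M = m_obj x M_eye = (-10.909)(5.000) = -54.55.

-54.5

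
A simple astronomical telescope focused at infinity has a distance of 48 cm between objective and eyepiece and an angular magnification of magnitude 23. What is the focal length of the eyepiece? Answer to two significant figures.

2.0 cm

In normal adjustment the tube length equals f_obj + f_eye and |M| = f_obj/f_eye.
So f_obj = 23 f_eye and 23 f_eye + f_eye = 48 cm, giving f_eye = 48/24 = 2.000 cm and f_obj = 46.000 cm.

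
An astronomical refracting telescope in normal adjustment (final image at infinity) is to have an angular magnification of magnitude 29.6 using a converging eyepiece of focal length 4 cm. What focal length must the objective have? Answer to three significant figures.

|M| = f_obj/|f_eye|, so f_obj = |M| x |f_eye| = 29.6 x 4 = 118.400 cm.

118 cm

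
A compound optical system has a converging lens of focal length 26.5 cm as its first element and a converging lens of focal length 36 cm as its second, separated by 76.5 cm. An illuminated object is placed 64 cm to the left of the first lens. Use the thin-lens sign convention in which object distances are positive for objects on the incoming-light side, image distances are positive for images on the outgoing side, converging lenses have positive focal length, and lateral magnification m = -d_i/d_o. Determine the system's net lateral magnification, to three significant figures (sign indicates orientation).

-5.38

Applying the thin-lens equation to the first lens, 1/26.5 = 1/64 + 1/d_i1, which gives d_i1 = 45.227 cm.
Its lateral magnification is m_1 = -d_i1/d_o1 = -(45.227)/64 = -0.7067.
The intermediate image is 45.227 cm to the right of lens 1, so d_o2 = L - d_i1 = 76.5 - 45.227 = 31.273 cm.
Applying the thin-lens equation again with f_2 = 36 cm and d_o2 = 31.273 cm gives d_i2 = -238.189 cm.
m_2 = -(-238.189)/(31.273) = 7.6164.
Total m = m_1 x m_2 = (-0.7067)(7.6164) = -5.3822.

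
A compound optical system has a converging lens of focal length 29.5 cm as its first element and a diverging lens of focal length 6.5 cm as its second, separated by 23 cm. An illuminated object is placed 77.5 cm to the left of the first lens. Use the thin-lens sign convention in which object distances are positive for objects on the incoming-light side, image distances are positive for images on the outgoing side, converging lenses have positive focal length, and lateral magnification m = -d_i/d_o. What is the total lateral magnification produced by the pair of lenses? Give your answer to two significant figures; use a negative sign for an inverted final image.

Lens 1: 1/d_i1 = 1/f_1 - 1/d_o1 = 1/29.5 - 1/77.5 = 0.02100 cm^-1, so d_i1 = 47.630 cm.
m_1 = -(47.630)/77.5 = -0.6146.
This image would form 47.630 cm past lens 1, i.e. 24.630 cm beyond lens 2, so it is a virtual object for lens 2: d_o2 = 23 - 47.630 = -24.630 cm.
Lens 2: 1/d_i2 = 1/f_2 - 1/d_o2 = 1/(-6.5) - 1/(-24.630) = -0.11325 cm^-1, so d_i2 = -8.830 cm.
m_2 = -(-8.830)/(-24.630) = -0.3585.
Overall magnification: m = m_1 m_2 = 0.2203.

0.22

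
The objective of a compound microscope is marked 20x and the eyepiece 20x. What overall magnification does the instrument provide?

400

The overall magnification of a compound microscope is the product of the objective and eyepiece magnifications:
M = M_obj x M_eye = 20 x 20 = 400.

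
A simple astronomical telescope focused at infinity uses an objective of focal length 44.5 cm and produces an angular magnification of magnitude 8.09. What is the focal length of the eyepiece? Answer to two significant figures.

|M| = f_obj/f_eye, so f_eye = f_obj/|M| = 44.5/8.09 = 5.501 cm.

5.5 cm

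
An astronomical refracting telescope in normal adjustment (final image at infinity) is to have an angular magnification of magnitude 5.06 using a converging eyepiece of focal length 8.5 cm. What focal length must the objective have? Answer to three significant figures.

|M| = f_obj/|f_eye|, so f_obj = |M| x |f_eye| = 5.06 x 8.5 = 43.010 cm.

43.0 cm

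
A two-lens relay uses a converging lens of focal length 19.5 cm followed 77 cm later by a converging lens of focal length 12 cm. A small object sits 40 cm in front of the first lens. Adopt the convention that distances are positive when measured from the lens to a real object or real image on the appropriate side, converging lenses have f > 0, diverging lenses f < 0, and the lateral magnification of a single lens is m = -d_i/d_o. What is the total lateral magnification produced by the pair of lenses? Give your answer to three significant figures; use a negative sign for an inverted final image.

0.424

First lens: d_i1 = 1/(1/19.5 - 1/40) = 38.049 cm.
m_1 = -(38.049)/40 = -0.9512.
Object distance for lens 2: d_o2 = 77 - 38.049 = 38.951 cm.
Second lens: d_i2 = 1/(1/12 - 1/(38.951)) = 17.343 cm.
m_2 = -(17.343)/(38.951) = -0.4452.
The system's lateral magnification is m_1 m_2 = (-0.9512)(-0.4452) = 0.4235.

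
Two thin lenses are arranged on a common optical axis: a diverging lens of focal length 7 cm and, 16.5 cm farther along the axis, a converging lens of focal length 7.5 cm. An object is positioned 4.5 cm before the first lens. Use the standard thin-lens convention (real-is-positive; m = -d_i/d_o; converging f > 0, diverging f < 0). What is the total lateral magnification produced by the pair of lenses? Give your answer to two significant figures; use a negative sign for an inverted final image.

-0.39

First lens: d_i1 = 1/(1/(-7) - 1/4.5) = -2.739 cm.
m_1 = -(-2.739)/4.5 = 0.6087.
The intermediate image is virtual, 2.739 cm to the left of lens 1, so d_o2 = L - d_i1 = 16.5 - (-2.739) = 19.239 cm.
Second lens: d_i2 = 1/(1/7.5 - 1/(19.239)) = 12.292 cm.
m_2 = -(12.292)/(19.239) = -0.6389.
Overall magnification: m = m_1 m_2 = -0.3889.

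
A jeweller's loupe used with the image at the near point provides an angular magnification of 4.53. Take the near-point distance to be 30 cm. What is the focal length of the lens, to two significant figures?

8.5 cm

For the image at the near point, M = 1 + D/f.
f = D/(M - 1) = 30/(4.53 - 1) = 8.499 cm.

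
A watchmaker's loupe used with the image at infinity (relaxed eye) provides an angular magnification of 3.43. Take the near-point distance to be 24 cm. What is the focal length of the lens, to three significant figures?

For the image at infinity, M = D/f.
f = D/M = 24/3.43 = 6.997 cm.

7.00 cm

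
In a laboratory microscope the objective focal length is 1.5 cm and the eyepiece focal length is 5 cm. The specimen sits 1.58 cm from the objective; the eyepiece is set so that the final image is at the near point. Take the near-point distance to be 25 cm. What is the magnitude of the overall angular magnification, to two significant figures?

110

Objective: 1/d_i = 1/f_obj - 1/d_o = 1/1.5 - 1/1.58 = 0.03376 cm^-1, so d_i = 29.625 cm.
m_obj = -d_i/d_o = -29.625/1.58 = -18.750.
Eyepiece angular magnification (image at near point): M_eye = 1 + D/f_e = 1 + 25/5 = 6.000.
Overall M = m_obj x M_eye = (-18.750)(6.000) = -112.50.
|M| = 112.50.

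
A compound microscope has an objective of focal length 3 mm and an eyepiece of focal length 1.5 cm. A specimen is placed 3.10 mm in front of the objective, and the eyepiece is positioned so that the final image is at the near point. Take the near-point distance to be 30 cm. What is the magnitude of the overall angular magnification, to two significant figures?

630

Convert to cm: f_obj = 3 mm = 0.3 cm; d_o = 3.10 mm = 0.31 cm.
Objective: 1/d_i = 1/f_obj - 1/d_o = 1/0.3 - 1/0.31 = 0.10753 cm^-1, so d_i = 9.300 cm.
m_obj = -d_i/d_o = -9.300/0.31 = -30.000.
Eyepiece angular magnification (image at near point): M_eye = 1 + D/f_e = 1 + 30/1.5 = 21.000.
Overall M = m_obj x M_eye = (-30.000)(21.000) = -630.00.
|M| = 630.00.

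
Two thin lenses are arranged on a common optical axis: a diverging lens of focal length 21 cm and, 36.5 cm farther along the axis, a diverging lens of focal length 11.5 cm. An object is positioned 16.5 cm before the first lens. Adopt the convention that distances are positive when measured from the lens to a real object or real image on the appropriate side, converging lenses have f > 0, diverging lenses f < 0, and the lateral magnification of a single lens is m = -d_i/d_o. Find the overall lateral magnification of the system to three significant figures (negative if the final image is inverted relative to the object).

Lens 1: 1/d_i1 = 1/f_1 - 1/d_o1 = 1/(-21) - 1/16.5 = -0.10823 cm^-1, so d_i1 = -9.240 cm.
m_1 = -(-9.240)/16.5 = 0.5600.
With d_i1 < 0 the first image is virtual and lies on the object side; the object distance for lens 2 is d_o2 = 36.5 - (-9.240) = 45.740 cm.
Lens 2: 1/d_i2 = 1/f_2 - 1/d_o2 = 1/(-11.5) - 1/(45.740) = -0.10882 cm^-1, so d_i2 = -9.190 cm.
m_2 = -(-9.190)/(45.740) = 0.2009.
Total m = m_1 x m_2 = (0.5600)(0.2009) = 0.1125.

0.113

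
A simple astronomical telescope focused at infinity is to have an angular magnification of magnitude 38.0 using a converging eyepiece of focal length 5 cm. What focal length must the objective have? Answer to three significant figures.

|M| = f_obj/|f_eye|, so f_obj = |M| x |f_eye| = 38.0 x 5 = 190.000 cm.

190 cm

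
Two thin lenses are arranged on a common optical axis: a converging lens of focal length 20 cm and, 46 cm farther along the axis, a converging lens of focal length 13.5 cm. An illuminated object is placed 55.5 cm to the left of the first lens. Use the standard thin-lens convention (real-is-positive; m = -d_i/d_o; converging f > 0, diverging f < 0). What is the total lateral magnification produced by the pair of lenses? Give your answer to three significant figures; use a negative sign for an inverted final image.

First lens: d_i1 = 1/(1/20 - 1/55.5) = 31.268 cm.
m_1 = -(31.268)/55.5 = -0.5634.
That image sits 14.732 cm in front of the second lens, so d_o2 = 14.732 cm.
Second lens: d_i2 = 1/(1/13.5 - 1/(14.732)) = 161.383 cm.
m_2 = -(161.383)/(14.732) = -10.9543.
Total m = m_1 x m_2 = (-0.5634)(-10.9543) = 6.1714.

6.17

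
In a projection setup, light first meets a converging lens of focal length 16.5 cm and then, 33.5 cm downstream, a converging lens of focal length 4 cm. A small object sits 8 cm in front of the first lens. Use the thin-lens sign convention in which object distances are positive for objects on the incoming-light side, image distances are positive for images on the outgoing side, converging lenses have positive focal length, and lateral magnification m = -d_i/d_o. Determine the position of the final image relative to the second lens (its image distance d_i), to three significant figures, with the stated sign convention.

4.36 cm

Applying the thin-lens equation to the first lens, 1/16.5 = 1/8 + 1/d_i1, which gives d_i1 = -15.529 cm.
The intermediate image is virtual, 15.529 cm to the left of lens 1, so d_o2 = L - d_i1 = 33.5 - (-15.529) = 49.029 cm.
Applying the thin-lens equation again with f_2 = 4 cm and d_o2 = 49.029 cm gives d_i2 = 4.355 cm.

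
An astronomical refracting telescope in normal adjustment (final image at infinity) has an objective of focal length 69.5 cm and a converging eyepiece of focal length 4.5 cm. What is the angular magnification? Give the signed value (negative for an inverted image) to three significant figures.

M = -f_obj/f_eye = -69.5/(4.5) = -15.444.

-15.4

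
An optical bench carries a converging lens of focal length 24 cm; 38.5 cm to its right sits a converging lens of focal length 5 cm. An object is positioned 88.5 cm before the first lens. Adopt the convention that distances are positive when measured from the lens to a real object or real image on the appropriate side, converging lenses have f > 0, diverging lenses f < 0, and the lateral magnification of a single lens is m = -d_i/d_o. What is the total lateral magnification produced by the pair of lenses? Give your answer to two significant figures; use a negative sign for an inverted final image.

Lens 1: 1/d_i1 = 1/f_1 - 1/d_o1 = 1/24 - 1/88.5 = 0.03037 cm^-1, so d_i1 = 32.930 cm.
m_1 = -(32.930)/88.5 = -0.3721.
That image sits 5.570 cm in front of the second lens, so d_o2 = 5.570 cm.
Lens 2: 1/d_i2 = 1/f_2 - 1/d_o2 = 1/5 - 1/(5.570) = 0.02046 cm^-1, so d_i2 = 48.878 cm.
m_2 = -(48.878)/(5.570) = -8.7755.
Overall magnification: m = m_1 m_2 = 3.2653.

3.3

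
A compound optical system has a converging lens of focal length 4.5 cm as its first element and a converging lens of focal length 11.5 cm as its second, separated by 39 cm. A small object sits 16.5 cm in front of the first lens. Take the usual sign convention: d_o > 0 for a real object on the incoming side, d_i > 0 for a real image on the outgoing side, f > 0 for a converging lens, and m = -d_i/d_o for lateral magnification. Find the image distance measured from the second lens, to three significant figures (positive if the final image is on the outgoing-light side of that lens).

Lens 1: 1/d_i1 = 1/f_1 - 1/d_o1 = 1/4.5 - 1/16.5 = 0.16162 cm^-1, so d_i1 = 6.188 cm.
That image sits 32.812 cm in front of the second lens, so d_o2 = 32.812 cm.
Lens 2: 1/d_i2 = 1/f_2 - 1/d_o2 = 1/11.5 - 1/(32.812) = 0.05648 cm^-1, so d_i2 = 17.705 cm.

17.7 cm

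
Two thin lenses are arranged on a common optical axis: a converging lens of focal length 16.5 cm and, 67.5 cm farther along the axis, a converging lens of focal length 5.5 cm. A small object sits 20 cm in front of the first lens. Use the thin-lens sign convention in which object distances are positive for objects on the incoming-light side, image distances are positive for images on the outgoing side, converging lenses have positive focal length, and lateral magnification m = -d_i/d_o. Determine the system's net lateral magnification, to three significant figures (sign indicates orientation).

-0.803

Applying the thin-lens equation to the first lens, 1/16.5 = 1/20 + 1/d_i1, which gives d_i1 = 94.286 cm.
Its lateral magnification is m_1 = -d_i1/d_o1 = -(94.286)/20 = -4.7143.
This image would form 94.286 cm past lens 1, i.e. 26.786 cm beyond lens 2, so it is a virtual object for lens 2: d_o2 = 67.5 - 94.286 = -26.786 cm.
Applying the thin-lens equation again with f_2 = 5.5 cm and d_o2 = -26.786 cm gives d_i2 = 4.563 cm.
m_2 = -(4.563)/(-26.786) = 0.1704.
Total m = m_1 x m_2 = (-4.7143)(0.1704) = -0.8031.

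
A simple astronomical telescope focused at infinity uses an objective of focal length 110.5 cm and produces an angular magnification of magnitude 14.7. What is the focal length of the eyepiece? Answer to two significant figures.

|M| = f_obj/f_eye, so f_eye = f_obj/|M| = 110.5/14.7 = 7.517 cm.

7.5 cm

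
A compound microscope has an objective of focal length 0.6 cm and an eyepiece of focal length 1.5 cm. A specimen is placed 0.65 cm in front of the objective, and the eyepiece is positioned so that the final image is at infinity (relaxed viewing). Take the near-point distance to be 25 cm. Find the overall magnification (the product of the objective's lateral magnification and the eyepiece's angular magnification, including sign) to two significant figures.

Objective: 1/d_i = 1/f_obj - 1/d_o = 1/0.6 - 1/0.65 = 0.12821 cm^-1, so d_i = 7.800 cm.
m_obj = -d_i/d_o = -7.800/0.65 = -12.000.
Eyepiece angular magnification (image at infinity): M_eye = D/f_e = 25/1.5 = 16.667.
Overall M = m_obj x M_eye = (-12.000)(16.667) = -200.00.

-200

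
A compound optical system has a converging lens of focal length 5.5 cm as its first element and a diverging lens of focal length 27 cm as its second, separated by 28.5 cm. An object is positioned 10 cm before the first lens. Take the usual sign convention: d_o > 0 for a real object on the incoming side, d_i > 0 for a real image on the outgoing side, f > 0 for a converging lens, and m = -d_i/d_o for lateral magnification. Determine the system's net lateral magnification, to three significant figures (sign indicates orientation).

-0.763

Lens 1: 1/d_i1 = 1/f_1 - 1/d_o1 = 1/5.5 - 1/10 = 0.08182 cm^-1, so d_i1 = 12.222 cm.
m_1 = -(12.222)/10 = -1.2222.
That image sits 16.278 cm in front of the second lens, so d_o2 = 16.278 cm.
Lens 2: 1/d_i2 = 1/f_2 - 1/d_o2 = 1/(-27) - 1/(16.278) = -0.09847 cm^-1, so d_i2 = -10.155 cm.
m_2 = -(-10.155)/(16.278) = 0.6239.
Total m = m_1 x m_2 = (-1.2222)(0.6239) = -0.7625.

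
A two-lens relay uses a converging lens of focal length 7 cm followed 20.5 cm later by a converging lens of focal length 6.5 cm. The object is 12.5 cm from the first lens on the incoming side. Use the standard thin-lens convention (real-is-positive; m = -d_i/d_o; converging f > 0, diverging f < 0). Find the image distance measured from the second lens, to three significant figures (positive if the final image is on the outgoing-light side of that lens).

Lens 1: 1/d_i1 = 1/f_1 - 1/d_o1 = 1/7 - 1/12.5 = 0.06286 cm^-1, so d_i1 = 15.909 cm.
The intermediate image is 15.909 cm to the right of lens 1, so d_o2 = L - d_i1 = 20.5 - 15.909 = 4.591 cm.
Lens 2: 1/d_i2 = 1/f_2 - 1/d_o2 = 1/6.5 - 1/(4.591) = -0.06398 cm^-1, so d_i2 = -15.631 cm.

-15.6 cm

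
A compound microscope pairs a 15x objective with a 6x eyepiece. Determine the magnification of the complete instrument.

90

The overall magnification of a compound microscope is the product of the objective and eyepiece magnifications:
M = M_obj x M_eye = 15 x 6 = 90.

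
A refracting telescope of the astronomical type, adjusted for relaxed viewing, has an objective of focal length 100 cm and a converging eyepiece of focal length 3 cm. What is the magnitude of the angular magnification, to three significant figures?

33.3

|M| = f_obj/|f_eye| = 100/3 = 33.333.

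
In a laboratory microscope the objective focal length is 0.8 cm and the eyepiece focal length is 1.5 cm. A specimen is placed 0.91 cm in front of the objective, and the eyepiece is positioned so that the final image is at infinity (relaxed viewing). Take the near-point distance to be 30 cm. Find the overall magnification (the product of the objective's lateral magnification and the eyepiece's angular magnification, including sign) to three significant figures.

-145

Objective: 1/d_i = 1/f_obj - 1/d_o = 1/0.8 - 1/0.91 = 0.15110 cm^-1, so d_i = 6.618 cm.
m_obj = -d_i/d_o = -6.618/0.91 = -7.273.
Eyepiece angular magnification (image at infinity): M_eye = D/f_e = 30/1.5 = 20.000.
Overall M = m_obj x M_eye = (-7.273)(20.000) = -145.45.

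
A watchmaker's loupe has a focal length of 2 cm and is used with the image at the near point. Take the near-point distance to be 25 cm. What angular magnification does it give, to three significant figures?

13.5

M = 1 + D/f = 1 + 25/2 = 13.500.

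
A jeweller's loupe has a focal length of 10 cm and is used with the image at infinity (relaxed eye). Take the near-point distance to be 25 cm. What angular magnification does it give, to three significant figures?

M = D/f = 25/10 = 2.500.

2.50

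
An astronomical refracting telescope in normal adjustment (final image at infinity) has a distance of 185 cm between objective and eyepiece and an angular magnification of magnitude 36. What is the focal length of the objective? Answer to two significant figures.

In normal adjustment the tube length equals f_obj + f_eye and |M| = f_obj/f_eye.
So f_obj = 36 f_eye and 36 f_eye + f_eye = 185 cm, giving f_eye = 185/37 = 5.000 cm and f_obj = 180.000 cm.

180 cm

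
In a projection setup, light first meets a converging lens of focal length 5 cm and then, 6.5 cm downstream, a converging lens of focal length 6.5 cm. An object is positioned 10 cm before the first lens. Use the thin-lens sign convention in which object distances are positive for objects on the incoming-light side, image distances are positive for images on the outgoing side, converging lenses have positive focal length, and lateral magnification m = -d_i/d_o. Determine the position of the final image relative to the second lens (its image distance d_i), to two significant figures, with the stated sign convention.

2.3 cm

Lens 1: 1/d_i1 = 1/f_1 - 1/d_o1 = 1/5 - 1/10 = 0.10000 cm^-1, so d_i1 = 10.000 cm.
This image would form 10.000 cm past lens 1, i.e. 3.500 cm beyond lens 2, so it is a virtual object for lens 2: d_o2 = 6.5 - 10.000 = -3.500 cm.
Lens 2: 1/d_i2 = 1/f_2 - 1/d_o2 = 1/6.5 - 1/(-3.500) = 0.43956 cm^-1, so d_i2 = 2.275 cm.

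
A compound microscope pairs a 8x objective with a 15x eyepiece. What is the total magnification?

120

The overall magnification of a compound microscope is the product of the objective and eyepiece magnifications:
M = M_obj x M_eye = 8 x 15 = 120.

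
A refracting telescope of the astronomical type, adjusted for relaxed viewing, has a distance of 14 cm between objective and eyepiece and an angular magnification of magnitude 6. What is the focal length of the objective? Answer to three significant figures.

12.0 cm

In normal adjustment the tube length equals f_obj + f_eye and |M| = f_obj/f_eye.
So f_obj = 6 f_eye and 6 f_eye + f_eye = 14 cm, giving f_eye = 14/7 = 2.000 cm and f_obj = 12.000 cm.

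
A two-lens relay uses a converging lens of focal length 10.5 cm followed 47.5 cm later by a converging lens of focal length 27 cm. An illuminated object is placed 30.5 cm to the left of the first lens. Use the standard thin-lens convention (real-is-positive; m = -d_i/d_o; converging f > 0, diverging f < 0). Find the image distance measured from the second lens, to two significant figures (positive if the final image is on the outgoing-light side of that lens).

190 cm

Applying the thin-lens equation to the first lens, 1/10.5 = 1/30.5 + 1/d_i1, which gives d_i1 = 16.013 cm.
Object distance for lens 2: d_o2 = 47.5 - 16.013 = 31.487 cm.
Applying the thin-lens equation again with f_2 = 27 cm and d_o2 = 31.487 cm gives d_i2 = 189.451 cm.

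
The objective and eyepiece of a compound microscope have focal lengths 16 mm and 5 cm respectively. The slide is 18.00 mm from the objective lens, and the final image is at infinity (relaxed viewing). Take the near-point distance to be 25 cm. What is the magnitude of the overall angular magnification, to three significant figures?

Convert to cm: f_obj = 16 mm = 1.6 cm; d_o = 18.00 mm = 1.80 cm.
Objective: 1/d_i = 1/f_obj - 1/d_o = 1/1.6 - 1/1.80 = 0.06944 cm^-1, so d_i = 14.400 cm.
m_obj = -d_i/d_o = -14.400/1.80 = -8.000.
Eyepiece angular magnification (image at infinity): M_eye = D/f_e = 25/5 = 5.000.
Overall M = m_obj x M_eye = (-8.000)(5.000) = -40.00.
|M| = 40.00.

40.0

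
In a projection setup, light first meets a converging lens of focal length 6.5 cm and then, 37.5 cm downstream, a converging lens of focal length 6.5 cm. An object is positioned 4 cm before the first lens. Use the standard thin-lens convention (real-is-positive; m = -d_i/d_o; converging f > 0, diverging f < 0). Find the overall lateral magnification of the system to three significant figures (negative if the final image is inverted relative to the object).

Applying the thin-lens equation to the first lens, 1/6.5 = 1/4 + 1/d_i1, which gives d_i1 = -10.400 cm.
Its lateral magnification is m_1 = -d_i1/d_o1 = -(-10.400)/4 = 2.6000.
The intermediate image is virtual, 10.400 cm to the left of lens 1, so d_o2 = L - d_i1 = 37.5 - (-10.400) = 47.900 cm.
Applying the thin-lens equation again with f_2 = 6.5 cm and d_o2 = 47.900 cm gives d_i2 = 7.521 cm.
m_2 = -(7.521)/(47.900) = -0.1570.
Overall magnification: m = m_1 m_2 = -0.4082.

-0.408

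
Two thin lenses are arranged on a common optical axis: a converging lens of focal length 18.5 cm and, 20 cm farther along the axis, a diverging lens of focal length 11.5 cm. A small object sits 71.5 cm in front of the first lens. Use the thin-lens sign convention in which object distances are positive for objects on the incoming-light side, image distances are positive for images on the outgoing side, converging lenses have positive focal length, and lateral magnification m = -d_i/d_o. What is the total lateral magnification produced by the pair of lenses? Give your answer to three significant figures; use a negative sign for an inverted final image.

First lens: d_i1 = 1/(1/18.5 - 1/71.5) = 24.958 cm.
m_1 = -(24.958)/71.5 = -0.3491.
Since 24.958 cm > 20 cm, the first image lies past the second lens and serves as a virtual object: d_o2 = L - d_i1 = -4.958 cm.
Second lens: d_i2 = 1/(1/(-11.5) - 1/(-4.958)) = 8.714 cm.
m_2 = -(8.714)/(-4.958) = 1.7578.
Total m = m_1 x m_2 = (-0.3491)(1.7578) = -0.6136.

-0.614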